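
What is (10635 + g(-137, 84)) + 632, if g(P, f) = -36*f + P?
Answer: 8106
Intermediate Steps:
g(P, f) = P - 36*f
(10635 + g(-137, 84)) + 632 = (10635 + (-137 - 36*84)) + 632 = (10635 + (-137 - 3024)) + 632 = (10635 - 3161) + 632 = 7474 + 632 = 8106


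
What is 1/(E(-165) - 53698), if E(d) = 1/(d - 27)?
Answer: -192/10310017 ≈ -1.8623e-5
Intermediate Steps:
E(d) = 1/(-27 + d)
1/(E(-165) - 53698) = 1/(1/(-27 - 165) - 53698) = 1/(1/(-192) - 53698) = 1/(-1/192 - 53698) = 1/(-10310017/192) = -192/10310017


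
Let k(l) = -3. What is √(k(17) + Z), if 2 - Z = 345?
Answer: I*√346 ≈ 18.601*I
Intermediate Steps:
Z = -343 (Z = 2 - 1*345 = 2 - 345 = -343)
√(k(17) + Z) = √(-3 - 343) = √(-346) = I*√346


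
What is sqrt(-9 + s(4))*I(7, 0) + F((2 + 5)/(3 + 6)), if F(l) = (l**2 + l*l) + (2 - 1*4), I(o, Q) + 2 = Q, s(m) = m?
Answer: -64/81 - 2*I*sqrt(5) ≈ -0.79012 - 4.4721*I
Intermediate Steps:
I(o, Q) = -2 + Q
F(l) = -2 + 2*l**2 (F(l) = (l**2 + l**2) + (2 - 4) = 2*l**2 - 2 = -2 + 2*l**2)
sqrt(-9 + s(4))*I(7, 0) + F((2 + 5)/(3 + 6)) = sqrt(-9 + 4)*(-2 + 0) + (-2 + 2*((2 + 5)/(3 + 6))**2) = sqrt(-5)*(-2) + (-2 + 2*(7/9)**2) = (I*sqrt(5))*(-2) + (-2 + 2*(7*(1/9))**2) = -2*I*sqrt(5) + (-2 + 2*(7/9)**2) = -2*I*sqrt(5) + (-2 + 2*(49/81)) = -2*I*sqrt(5) + (-2 + 98/81) = -2*I*sqrt(5) - 64/81 = -64/81 - 2*I*sqrt(5)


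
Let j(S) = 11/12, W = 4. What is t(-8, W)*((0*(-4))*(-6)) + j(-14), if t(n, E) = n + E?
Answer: 11/12 ≈ 0.91667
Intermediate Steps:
t(n, E) = E + n
j(S) = 11/12 (j(S) = 11*(1/12) = 11/12)
t(-8, W)*((0*(-4))*(-6)) + j(-14) = (4 - 8)*((0*(-4))*(-6)) + 11/12 = -0*(-6) + 11/12 = -4*0 + 11/12 = 0 + 11/12 = 11/12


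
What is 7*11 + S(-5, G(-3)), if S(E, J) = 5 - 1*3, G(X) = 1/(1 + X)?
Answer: 79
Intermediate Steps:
S(E, J) = 2 (S(E, J) = 5 - 3 = 2)
7*11 + S(-5, G(-3)) = 7*11 + 2 = 77 + 2 = 79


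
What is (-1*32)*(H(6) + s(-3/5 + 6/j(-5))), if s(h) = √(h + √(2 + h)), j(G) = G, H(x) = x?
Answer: -192 - 32*I*√(45 - 5*√5)/5 ≈ -192.0 - 37.219*I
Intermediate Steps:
(-1*32)*(H(6) + s(-3/5 + 6/j(-5))) = (-1*32)*(6 + √((-3/5 + 6/(-5)) + √(2 + (-3/5 + 6/(-5))))) = -32*(6 + √((-3*⅕ + 6*(-⅕)) + √(2 + (-3*⅕ + 6*(-⅕))))) = -32*(6 + √((-⅗ - 6/5) + √(2 + (-⅗ - 6/5)))) = -32*(6 + √(-9/5 + √(2 - 9/5))) = -32*(6 + √(-9/5 + √(⅕))) = -32*(6 + √(-9/5 + √5/5)) = -192 - 32*√(-9/5 + √5/5)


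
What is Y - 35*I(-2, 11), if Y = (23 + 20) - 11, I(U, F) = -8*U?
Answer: -528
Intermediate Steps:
Y = 32 (Y = 43 - 11 = 32)
Y - 35*I(-2, 11) = 32 - (-280)*(-2) = 32 - 35*16 = 32 - 560 = -528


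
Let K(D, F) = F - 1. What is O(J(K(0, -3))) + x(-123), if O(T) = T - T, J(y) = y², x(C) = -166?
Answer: -166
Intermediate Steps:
K(D, F) = -1 + F
O(T) = 0
O(J(K(0, -3))) + x(-123) = 0 - 166 = -166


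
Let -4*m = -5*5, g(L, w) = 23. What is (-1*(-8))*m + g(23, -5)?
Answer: 73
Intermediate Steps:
m = 25/4 (m = -(-5)*5/4 = -¼*(-25) = 25/4 ≈ 6.2500)
(-1*(-8))*m + g(23, -5) = -1*(-8)*(25/4) + 23 = 8*(25/4) + 23 = 50 + 23 = 73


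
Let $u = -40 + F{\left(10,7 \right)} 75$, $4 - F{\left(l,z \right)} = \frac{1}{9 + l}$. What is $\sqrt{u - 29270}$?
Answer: $\frac{i \sqrt{10474035}}{19} \approx 170.33 i$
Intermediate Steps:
$F{\left(l,z \right)} = 4 - \frac{1}{9 + l}$
$u = \frac{4865}{19}$ ($u = -40 + \frac{35 + 4 \cdot 10}{9 + 10} \cdot 75 = -40 + \frac{35 + 40}{19} \cdot 75 = -40 + \frac{1}{19} \cdot 75 \cdot 75 = -40 + \frac{75}{19} \cdot 75 = -40 + \frac{5625}{19} = \frac{4865}{19} \approx 256.05$)
$\sqrt{u - 29270} = \sqrt{\frac{4865}{19} - 29270} = \sqrt{- \frac{551265}{19}} = \frac{i \sqrt{10474035}}{19}$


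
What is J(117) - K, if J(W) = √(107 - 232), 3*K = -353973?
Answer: 117991 + 5*I*√5 ≈ 1.1799e+5 + 11.18*I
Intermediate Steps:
K = -117991 (K = (⅓)*(-353973) = -117991)
J(W) = 5*I*√5 (J(W) = √(-125) = 5*I*√5)
J(117) - K = 5*I*√5 - 1*(-117991) = 5*I*√5 + 117991 = 117991 + 5*I*√5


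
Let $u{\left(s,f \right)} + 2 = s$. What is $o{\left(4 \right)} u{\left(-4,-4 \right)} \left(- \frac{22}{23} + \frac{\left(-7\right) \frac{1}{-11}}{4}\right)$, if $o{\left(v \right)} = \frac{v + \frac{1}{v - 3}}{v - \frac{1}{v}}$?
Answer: $\frac{1614}{253} \approx 6.3794$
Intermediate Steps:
$u{\left(s,f \right)} = -2 + s$
$o{\left(v \right)} = \frac{v + \frac{1}{-3 + v}}{v - \frac{1}{v}}$
$o{\left(4 \right)} u{\left(-4,-4 \right)} \left(- \frac{22}{23} + \frac{\left(-7\right) \frac{1}{-11}}{4}\right) = \frac{4 \left(1 + 4^{2} - 12\right)}{3 + 4^{3} - 4 - 3 \cdot 4^{2}} \left(-2 - 4\right) \left(- \frac{22}{23} + \frac{\left(-7\right) \frac{1}{-11}}{4}\right) = \frac{4 \left(1 + 16 - 12\right)}{3 + 64 - 4 - 48} \left(-6\right) \left(\left(-22\right) \frac{1}{23} + \left(-7\right) \left(- \frac{1}{11}\right) \frac{1}{4}\right) = 4 \frac{1}{3 + 64 - 4 - 48} \cdot 5 \left(-6\right) \left(- \frac{22}{23} + \frac{7}{11} \cdot \frac{1}{4}\right) = 4 \cdot \frac{1}{15} \cdot 5 \left(-6\right) \left(- \frac{22}{23} + \frac{7}{44}\right) = 4 \cdot \frac{1}{15} \cdot 5 \left(-6\right) \left(- \frac{807}{1012}\right) = \frac{4}{3} \left(-6\right) \left(- \frac{807}{1012}\right) = \left(-8\right) \left(- \frac{807}{1012}\right) = \frac{1614}{253}$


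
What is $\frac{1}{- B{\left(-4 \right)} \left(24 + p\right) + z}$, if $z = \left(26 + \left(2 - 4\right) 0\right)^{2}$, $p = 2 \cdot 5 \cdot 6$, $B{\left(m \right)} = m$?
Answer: $\frac{1}{1012} \approx 0.00098814$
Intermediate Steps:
$p = 60$ ($p = 10 \cdot 6 = 60$)
$z = 676$ ($z = \left(26 - 0\right)^{2} = \left(26 + 0\right)^{2} = 26^{2} = 676$)
$\frac{1}{- B{\left(-4 \right)} \left(24 + p\right) + z} = \frac{1}{- \left(-4\right) \left(24 + 60\right) + 676} = \frac{1}{- \left(-4\right) 84 + 676} = \frac{1}{\left(-1\right) \left(-336\right) + 676} = \frac{1}{336 + 676} = \frac{1}{1012}$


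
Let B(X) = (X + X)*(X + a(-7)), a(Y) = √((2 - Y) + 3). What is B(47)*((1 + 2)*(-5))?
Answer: -66270 - 2820*√3 ≈ -71154.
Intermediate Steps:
a(Y) = √(5 - Y)
B(X) = 2*X*(X + 2*√3) (B(X) = (X + X)*(X + √(5 - 1*(-7))) = (2*X)*(X + √(5 + 7)) = (2*X)*(X + √12) = (2*X)*(X + 2*√3) = 2*X*(X + 2*√3))
B(47)*((1 + 2)*(-5)) = (2*47*(47 + 2*√3))*((1 + 2)*(-5)) = (4418 + 188*√3)*(3*(-5)) = (4418 + 188*√3)*(-15) = -66270 - 2820*√3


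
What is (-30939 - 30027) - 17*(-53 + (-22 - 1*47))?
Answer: -58892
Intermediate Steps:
(-30939 - 30027) - 17*(-53 + (-22 - 1*47)) = -60966 - 17*(-53 + (-22 - 47)) = -60966 - 17*(-53 - 69) = -60966 - 17*(-122) = -60966 + 2074 = -58892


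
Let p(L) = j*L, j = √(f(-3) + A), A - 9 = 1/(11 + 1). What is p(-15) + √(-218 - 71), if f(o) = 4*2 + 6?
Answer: 17*I - 5*√831/2 ≈ -72.068 + 17.0*I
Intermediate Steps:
A = 109/12 (A = 9 + 1/(11 + 1) = 9 + 1/12 = 109/12 ≈ 9.0833)
f(o) = 14 (f(o) = 8 + 6 = 14)
j = √831/6 (j = √(14 + 109/12) = √(277/12) = √831/6 ≈ 4.8045)
p(L) = L*√831/6 (p(L) = (√831/6)*L = L*√831/6)
p(-15) + √(-218 - 71) = (⅙)*(-15)*√831 + √(-218 - 71) = -5*√831/2 + √(-289) = -5*√831/2 + 17*I = 17*I - 5*√831/2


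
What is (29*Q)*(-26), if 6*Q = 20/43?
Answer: -7540/129 ≈ -58.450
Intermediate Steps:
Q = 10/129 (Q = (20/43)/6 = (20*(1/43))/6 = (⅙)*(20/43) = 10/129 ≈ 0.077519)
(29*Q)*(-26) = (29*(10/129))*(-26) = (290/129)*(-26) = -7540/129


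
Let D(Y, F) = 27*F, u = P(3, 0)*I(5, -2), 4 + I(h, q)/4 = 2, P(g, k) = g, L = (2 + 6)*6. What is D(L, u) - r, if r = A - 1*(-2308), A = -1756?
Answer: -1200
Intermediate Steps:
L = 48 (L = 8*6 = 48)
I(h, q) = -8 (I(h, q) = -16 + 4*2 = -16 + 8 = -8)
u = -24 (u = 3*(-8) = -24)
r = 552 (r = -1756 - 1*(-2308) = -1756 + 2308 = 552)
D(L, u) - r = 27*(-24) - 1*552 = -648 - 552 = -1200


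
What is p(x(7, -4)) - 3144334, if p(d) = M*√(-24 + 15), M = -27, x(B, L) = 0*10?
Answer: -3144334 - 81*I ≈ -3.1443e+6 - 81.0*I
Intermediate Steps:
x(B, L) = 0
p(d) = -81*I (p(d) = -27*√(-24 + 15) = -81*I)
p(x(7, -4)) - 3144334 = -81*I - 3144334 = -3144334 - 81*I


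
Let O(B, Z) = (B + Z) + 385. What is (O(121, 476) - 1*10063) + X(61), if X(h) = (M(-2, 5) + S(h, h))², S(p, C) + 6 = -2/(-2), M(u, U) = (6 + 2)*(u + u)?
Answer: -7712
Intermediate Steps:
O(B, Z) = 385 + B + Z
M(u, U) = 16*u (M(u, U) = 8*(2*u) = 16*u)
S(p, C) = -5 (S(p, C) = -6 - 2/(-2) = -6 - 2*(-½) = -6 + 1 = -5)
X(h) = 1369 (X(h) = (16*(-2) - 5)² = (-32 - 5)² = (-37)² = 1369)
(O(121, 476) - 1*10063) + X(61) = ((385 + 121 + 476) - 1*10063) + 1369 = (982 - 10063) + 1369 = -9081 + 1369 = -7712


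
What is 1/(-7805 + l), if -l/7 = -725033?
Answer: 1/5067426 ≈ 1.9734e-7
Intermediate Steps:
l = 5075231 (l = -7*(-725033) = 5075231)
1/(-7805 + l) = 1/(-7805 + 5075231) = 1/5067426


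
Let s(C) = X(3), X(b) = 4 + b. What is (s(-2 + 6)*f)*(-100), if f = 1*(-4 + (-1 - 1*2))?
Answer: 4900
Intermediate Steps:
s(C) = 7 (s(C) = 4 + 3 = 7)
f = -7 (f = 1*(-4 + (-1 - 2)) = 1*(-4 - 3) = 1*(-7) = -7)
(s(-2 + 6)*f)*(-100) = (7*(-7))*(-100) = -49*(-100) = 4900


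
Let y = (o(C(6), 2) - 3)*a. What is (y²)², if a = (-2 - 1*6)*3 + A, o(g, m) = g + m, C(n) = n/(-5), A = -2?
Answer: 6690585616/625 ≈ 1.0705e+7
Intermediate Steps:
C(n) = -n/5 (C(n) = n*(-⅕) = -n/5)
a = -26 (a = (-2 - 1*6)*3 - 2 = (-2 - 6)*3 - 2 = -8*3 - 2 = -24 - 2 = -26)
y = 286/5 (y = ((-⅕*6 + 2) - 3)*(-26) = ((-6/5 + 2) - 3)*(-26) = (⅘ - 3)*(-26) = -11/5*(-26) = 286/5 ≈ 57.200)
(y²)² = ((286/5)²)² = (81796/25)² = 6690585616/625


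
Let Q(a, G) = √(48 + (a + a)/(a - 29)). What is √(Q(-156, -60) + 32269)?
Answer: √(1104406525 + 370*√425130)/185 ≈ 179.66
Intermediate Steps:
Q(a, G) = √(48 + 2*a/(-29 + a)) (Q(a, G) = √(48 + (2*a)/(-29 + a)) = √(48 + 2*a/(-29 + a)))
√(Q(-156, -60) + 32269) = √(√2*√((-696 + 25*(-156))/(-29 - 156)) + 32269) = √(√2*√((-696 - 3900)/(-185)) + 32269) = √(√2*√(-1/185*(-4596)) + 32269) = √(√2*√(4596/185) + 32269) = √(√2*(2*√212565/185) + 32269) = √(2*√425130/185 + 32269) = √(32269 + 2*√425130/185)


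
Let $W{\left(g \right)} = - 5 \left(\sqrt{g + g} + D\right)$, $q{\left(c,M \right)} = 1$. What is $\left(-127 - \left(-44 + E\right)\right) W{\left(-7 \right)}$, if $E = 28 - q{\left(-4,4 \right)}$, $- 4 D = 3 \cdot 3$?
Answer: $- \frac{2475}{2} + 550 i \sqrt{14} \approx -1237.5 + 2057.9 i$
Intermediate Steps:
$D = - \frac{9}{4}$ ($D = - \frac{3 \cdot 3}{4} = \left(- \frac{1}{4}\right) 9 = - \frac{9}{4} \approx -2.25$)
$W{\left(g \right)} = \frac{45}{4} - 5 \sqrt{2} \sqrt{g}$ ($W{\left(g \right)} = - 5 \left(\sqrt{g + g} - \frac{9}{4}\right) = - 5 \left(\sqrt{2 g} - \frac{9}{4}\right) = - 5 \left(\sqrt{2} \sqrt{g} - \frac{9}{4}\right) = - 5 \left(- \frac{9}{4} + \sqrt{2} \sqrt{g}\right) = \frac{45}{4} - 5 \sqrt{2} \sqrt{g}$)
$E = 27$ ($E = 28 - 1 = 27$)
$\left(-127 - \left(-44 + E\right)\right) W{\left(-7 \right)} = \left(-127 + \left(44 - 27\right)\right) \left(\frac{45}{4} - 5 \sqrt{2} \sqrt{-7}\right) = \left(-127 + \left(44 - 27\right)\right) \left(\frac{45}{4} - 5 \sqrt{2} i \sqrt{7}\right) = \left(-127 + 17\right) \left(\frac{45}{4} - 5 i \sqrt{14}\right) = - 110 \left(\frac{45}{4} - 5 i \sqrt{14}\right) = - \frac{2475}{2} + 550 i \sqrt{14}$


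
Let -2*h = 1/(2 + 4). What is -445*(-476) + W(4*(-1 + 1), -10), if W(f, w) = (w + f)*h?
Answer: 1270925/6 ≈ 2.1182e+5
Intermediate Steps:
h = -1/12 (h = -1/(2*(2 + 4)) = -1/2/6 = -1/2*1/6 = -1/12 ≈ -0.083333)
W(f, w) = -f/12 - w/12 (W(f, w) = (w + f)*(-1/12) = (f + w)*(-1/12) = -f/12 - w/12)
-445*(-476) + W(4*(-1 + 1), -10) = -445*(-476) + (-(-1 + 1)/3 - 1/12*(-10)) = 211820 + (-0/3 + 5/6) = 211820 + (-1/12*0 + 5/6) = 211820 + (0 + 5/6) = 211820 + 5/6 = 1270925/6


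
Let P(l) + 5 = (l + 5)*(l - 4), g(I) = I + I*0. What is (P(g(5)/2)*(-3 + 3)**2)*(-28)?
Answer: 0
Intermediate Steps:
g(I) = I (g(I) = I + 0 = I)
P(l) = -5 + (-4 + l)*(5 + l) (P(l) = -5 + (l + 5)*(l - 4) = -5 + (5 + l)*(-4 + l) = -5 + (-4 + l)*(5 + l))
(P(g(5)/2)*(-3 + 3)**2)*(-28) = ((-25 + 5/2 + (5/2)**2)*(-3 + 3)**2)*(-28) = ((-25 + 5*(1/2) + (5*(1/2))**2)*0**2)*(-28) = ((-25 + 5/2 + (5/2)**2)*0)*(-28) = ((-25 + 5/2 + 25/4)*0)*(-28) = -65/4*0*(-28) = 0*(-28) = 0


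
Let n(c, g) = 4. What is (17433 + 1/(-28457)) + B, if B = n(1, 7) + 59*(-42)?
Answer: 425688262/28457 ≈ 14959.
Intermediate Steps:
B = -2474 (B = 4 + 59*(-42) = 4 - 2478 = -2474)
(17433 + 1/(-28457)) + B = (17433 + 1/(-28457)) - 2474 = (17433 - 1/28457) - 2474 = 496090880/28457 - 2474 = 425688262/28457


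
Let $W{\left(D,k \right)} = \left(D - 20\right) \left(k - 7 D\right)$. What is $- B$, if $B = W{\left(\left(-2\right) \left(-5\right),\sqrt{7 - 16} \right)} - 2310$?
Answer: $1610 + 30 i \approx 1610.0 + 30.0 i$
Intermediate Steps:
$W{\left(D,k \right)} = \left(-20 + D\right) \left(k - 7 D\right)$
$B = -1610 - 30 i$ ($B = \left(- 20 \sqrt{7 - 16} - 7 \left(\left(-2\right) \left(-5\right)\right)^{2} + 140 \left(\left(-2\right) \left(-5\right)\right) + \left(-2\right) \left(-5\right) \sqrt{7 - 16}\right) - 2310 = \left(- 20 \sqrt{-9} - 7 \cdot 10^{2} + 140 \cdot 10 + 10 \sqrt{-9}\right) - 2310 = \left(- 20 \cdot 3 i - 700 + 1400 + 10 \cdot 3 i\right) - 2310 = \left(- 60 i - 700 + 1400 + 30 i\right) - 2310 = \left(700 - 30 i\right) - 2310 = -1610 - 30 i \approx -1610.0 - 30.0 i$)
$- B = - (-1610 - 30 i) = 1610 + 30 i$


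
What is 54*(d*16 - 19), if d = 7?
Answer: 5022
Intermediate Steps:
54*(d*16 - 19) = 54*(7*16 - 19) = 54*(112 - 19) = 54*93 = 5022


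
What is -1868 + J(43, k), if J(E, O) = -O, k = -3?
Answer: -1865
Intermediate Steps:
-1868 + J(43, k) = -1868 - 1*(-3) = -1868 + 3 = -1865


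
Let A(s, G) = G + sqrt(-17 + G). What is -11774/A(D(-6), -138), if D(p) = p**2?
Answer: 1624812/19199 + 11774*I*sqrt(155)/19199 ≈ 84.63 + 7.635*I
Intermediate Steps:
-11774/A(D(-6), -138) = -11774/(-138 + sqrt(-17 - 138)) = -11774/(-138 + sqrt(-155)) = -11774/(-138 + I*sqrt(155))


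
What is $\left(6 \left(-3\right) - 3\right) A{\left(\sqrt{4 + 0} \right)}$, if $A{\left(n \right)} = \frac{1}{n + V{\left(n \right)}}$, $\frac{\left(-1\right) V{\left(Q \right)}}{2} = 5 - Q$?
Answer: $\frac{21}{4} \approx 5.25$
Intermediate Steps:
$V{\left(Q \right)} = -10 + 2 Q$ ($V{\left(Q \right)} = - 2 \left(5 - Q\right) = -10 + 2 Q$)
$A{\left(n \right)} = \frac{1}{-10 + 3 n}$ ($A{\left(n \right)} = \frac{1}{n + \left(-10 + 2 n\right)} = \frac{1}{-10 + 3 n}$)
$\left(6 \left(-3\right) - 3\right) A{\left(\sqrt{4 + 0} \right)} = \frac{6 \left(-3\right) - 3}{-10 + 3 \sqrt{4 + 0}} = \frac{-18 - 3}{-10 + 3 \sqrt{4}} = - \frac{21}{-10 + 3 \cdot 2} = - \frac{21}{-10 + 6} = - \frac{21}{-4} = \left(-21\right) \left(- \frac{1}{4}\right) = \frac{21}{4}$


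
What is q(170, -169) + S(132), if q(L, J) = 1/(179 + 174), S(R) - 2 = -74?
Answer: -25415/353 ≈ -71.997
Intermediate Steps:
S(R) = -72 (S(R) = 2 - 74 = -72)
q(L, J) = 1/353
q(170, -169) + S(132) = 1/353 - 72 = -25415/353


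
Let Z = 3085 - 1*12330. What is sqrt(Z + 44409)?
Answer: 2*sqrt(8791) ≈ 187.52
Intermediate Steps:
Z = -9245 (Z = 3085 - 12330 = -9245)
sqrt(Z + 44409) = sqrt(-9245 + 44409) = sqrt(35164) = 2*sqrt(8791)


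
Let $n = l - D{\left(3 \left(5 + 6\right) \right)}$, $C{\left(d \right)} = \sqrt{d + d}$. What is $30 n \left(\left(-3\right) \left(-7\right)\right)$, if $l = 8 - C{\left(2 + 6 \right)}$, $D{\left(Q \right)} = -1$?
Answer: $3150$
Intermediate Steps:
$C{\left(d \right)} = \sqrt{2} \sqrt{d}$ ($C{\left(d \right)} = \sqrt{2 d} = \sqrt{2} \sqrt{d}$)
$l = 4$ ($l = 8 - \sqrt{2} \sqrt{2 + 6} = 8 - \sqrt{2} \sqrt{8} = 8 - \sqrt{2} \cdot 2 \sqrt{2} = 8 - 4 = 4$)
$n = 5$ ($n = 4 - -1 = 4 + 1 = 5$)
$30 n \left(\left(-3\right) \left(-7\right)\right) = 30 \cdot 5 \left(\left(-3\right) \left(-7\right)\right) = 150 \cdot 21 = 3150$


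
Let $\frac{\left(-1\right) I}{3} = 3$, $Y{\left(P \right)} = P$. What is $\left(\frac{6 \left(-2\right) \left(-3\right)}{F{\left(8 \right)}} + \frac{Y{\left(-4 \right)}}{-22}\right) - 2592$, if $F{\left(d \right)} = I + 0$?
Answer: $- \frac{28554}{11} \approx -2595.8$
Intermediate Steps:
$I = -9$ ($I = \left(-3\right) 3 = -9$)
$F{\left(d \right)} = -9$ ($F{\left(d \right)} = -9 + 0 = -9$)
$\left(\frac{6 \left(-2\right) \left(-3\right)}{F{\left(8 \right)}} + \frac{Y{\left(-4 \right)}}{-22}\right) - 2592 = \left(\frac{6 \left(-2\right) \left(-3\right)}{-9} - \frac{4}{-22}\right) - 2592 = \left(\left(-12\right) \left(-3\right) \left(- \frac{1}{9}\right) - - \frac{2}{11}\right) - 2592 = \left(36 \left(- \frac{1}{9}\right) + \frac{2}{11}\right) - 2592 = \left(-4 + \frac{2}{11}\right) - 2592 = - \frac{42}{11} - 2592 = - \frac{28554}{11}$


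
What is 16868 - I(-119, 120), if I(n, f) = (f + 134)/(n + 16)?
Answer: 1737658/103 ≈ 16870.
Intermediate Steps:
I(n, f) = (134 + f)/(16 + n)
16868 - I(-119, 120) = 16868 - (134 + 120)/(16 - 119) = 16868 - 254/(-103) = 16868 - (-1)*254/103 = 16868 - 1*(-254/103) = 16868 + 254/103 = 1737658/103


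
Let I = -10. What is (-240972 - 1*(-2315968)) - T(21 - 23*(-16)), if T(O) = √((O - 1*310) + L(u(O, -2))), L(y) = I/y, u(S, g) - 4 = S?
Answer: 2074996 - √12197541/393 ≈ 2.0750e+6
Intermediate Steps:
u(S, g) = 4 + S
L(y) = -10/y
T(O) = √(-310 + O - 10/(4 + O)) (T(O) = √((O - 1*310) - 10/(4 + O)) = √((O - 310) - 10/(4 + O)) = √((-310 + O) - 10/(4 + O)) = √(-310 + O - 10/(4 + O)))
(-240972 - 1*(-2315968)) - T(21 - 23*(-16)) = (-240972 - 1*(-2315968)) - √((-10 + (-310 + (21 - 23*(-16)))*(4 + (21 - 23*(-16))))/(4 + (21 - 23*(-16)))) = (-240972 + 2315968) - √((-10 + (-310 + (21 + 368))*(4 + (21 + 368)))/(4 + (21 + 368))) = 2074996 - √((-10 + (-310 + 389)*(4 + 389))/(4 + 389)) = 2074996 - √((-10 + 79*393)/393) = 2074996 - √((-10 + 31047)/393) = 2074996 - √((1/393)*31037) = 2074996 - √(31037/393) = 2074996 - √12197541/393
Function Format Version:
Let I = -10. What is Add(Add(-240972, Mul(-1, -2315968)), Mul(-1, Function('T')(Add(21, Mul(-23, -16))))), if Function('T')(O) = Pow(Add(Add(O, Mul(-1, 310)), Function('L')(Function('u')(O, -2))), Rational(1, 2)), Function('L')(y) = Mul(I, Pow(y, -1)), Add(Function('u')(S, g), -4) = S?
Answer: Add(2074996, Mul(Rational(-1, 393), Pow(12197541, Rational(1, 2)))) ≈ 2.0750e+6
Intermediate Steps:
Function('u')(S, g) = Add(4, S)
Function('L')(y) = Mul(-10, Pow(y, -1))
Function('T')(O) = Pow(Add(-310, O, Mul(-10, Pow(Add(4, O), -1))), Rational(1, 2)) (Function('T')(O) = Pow(Add(Add(O, Mul(-1, 310)), Mul(-10, Pow(Add(4, O), -1))), Rational(1, 2)) = Pow(Add(Add(O, -310), Mul(-10, Pow(Add(4, O), -1))), Rational(1, 2)) = Pow(Add(Add(-310, O), Mul(-10, Pow(Add(4, O), -1))), Rational(1, 2)) = Pow(Add(-310, O, Mul(-10, Pow(Add(4, O), -1))), Rational(1, 2)))
Add(Add(-240972, Mul(-1, -2315968)), Mul(-1, Function('T')(Add(21, Mul(-23, -16))))) = Add(Add(-240972, Mul(-1, -2315968)), Mul(-1, Pow(Mul(Pow(Add(4, Add(21, Mul(-23, -16))), -1), Add(-10, Mul(Add(-310, Add(21, Mul(-23, -16))), Add(4, Add(21, Mul(-23, -16)))))), Rational(1, 2)))) = Add(Add(-240972, 2315968), Mul(-1, Pow(Mul(Pow(Add(4, Add(21, 368)), -1), Add(-10, Mul(Add(-310, Add(21, 368)), Add(4, Add(21, 368))))), Rational(1, 2)))) = Add(2074996, Mul(-1, Pow(Mul(Pow(Add(4, 389), -1), Add(-10, Mul(Add(-310, 389), Add(4, 389)))), Rational(1, 2)))) = Add(2074996, Mul(-1, Pow(Mul(Pow(393, -1), Add(-10, Mul(79, 393))), Rational(1, 2)))) = Add(2074996, Mul(-1, Pow(Mul(Rational(1, 393), Add(-10, 31047)), Rational(1, 2)))) = Add(2074996, Mul(-1, Pow(Mul(Rational(1, 393), 31037), Rational(1, 2)))) = Add(2074996, Mul(-1, Pow(Rational(31037, 393), Rational(1, 2)))) = Add(2074996, Mul(-1, Mul(Rational(1, 393), Pow(12197541, Rational(1, 2))))) = Add(2074996, Mul(Rational(-1, 393), Pow(12197541, Rational(1, 2))))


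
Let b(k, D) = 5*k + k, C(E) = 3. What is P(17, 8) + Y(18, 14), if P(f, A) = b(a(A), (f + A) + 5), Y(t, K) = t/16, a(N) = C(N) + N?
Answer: 537/8 ≈ 67.125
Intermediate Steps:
a(N) = 3 + N
Y(t, K) = t/16 (Y(t, K) = t*(1/16) = t/16)
b(k, D) = 6*k
P(f, A) = 18 + 6*A (P(f, A) = 6*(3 + A) = 18 + 6*A)
P(17, 8) + Y(18, 14) = (18 + 6*8) + (1/16)*18 = (18 + 48) + 9/8 = 66 + 9/8 = 537/8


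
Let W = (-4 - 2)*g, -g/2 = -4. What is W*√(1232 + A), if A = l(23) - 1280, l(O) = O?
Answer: -240*I ≈ -240.0*I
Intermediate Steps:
g = 8 (g = -2*(-4) = 8)
W = -48 (W = (-4 - 2)*8 = -6*8 = -48)
A = -1257 (A = 23 - 1280 = -1257)
W*√(1232 + A) = -48*√(1232 - 1257) = -240*I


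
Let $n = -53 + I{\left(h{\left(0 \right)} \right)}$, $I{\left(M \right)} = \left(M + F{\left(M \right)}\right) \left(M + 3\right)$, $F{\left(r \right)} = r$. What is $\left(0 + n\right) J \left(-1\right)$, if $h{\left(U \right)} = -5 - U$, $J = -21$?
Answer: $-693$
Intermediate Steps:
$I{\left(M \right)} = 2 M \left(3 + M\right)$ ($I{\left(M \right)} = \left(M + M\right) \left(M + 3\right) = 2 M \left(3 + M\right)$)
$n = -33$ ($n = -53 + 2 \left(-5 - 0\right) \left(3 - 5\right) = -53 + 2 \left(-5 + 0\right) \left(3 + \left(-5 + 0\right)\right) = -53 + 2 \left(-5\right) \left(3 - 5\right) = -53 + 2 \left(-5\right) \left(-2\right) = -53 + 20 = -33$)
$\left(0 + n\right) J \left(-1\right) = \left(0 - 33\right) \left(\left(-21\right) \left(-1\right)\right) = \left(-33\right) 21 = -693$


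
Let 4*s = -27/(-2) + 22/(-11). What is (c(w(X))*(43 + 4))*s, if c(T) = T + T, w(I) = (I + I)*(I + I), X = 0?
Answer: 0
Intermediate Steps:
w(I) = 4*I² (w(I) = (2*I)*(2*I) = 4*I²)
c(T) = 2*T
s = 23/8 (s = (-27/(-2) + 22/(-11))/4 = (-27*(-½) + 22*(-1/11))/4 = (27/2 - 2)/4 = (¼)*(23/2) = 23/8 ≈ 2.8750)
(c(w(X))*(43 + 4))*s = ((2*(4*0²))*(43 + 4))*(23/8) = ((2*(4*0))*47)*(23/8) = ((2*0)*47)*(23/8) = (0*47)*(23/8) = 0*(23/8) = 0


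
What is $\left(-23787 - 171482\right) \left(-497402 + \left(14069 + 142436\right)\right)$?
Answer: $66566616293$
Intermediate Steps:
$\left(-23787 - 171482\right) \left(-497402 + \left(14069 + 142436\right)\right) = - 195269 \left(-497402 + 156505\right) = \left(-195269\right) \left(-340897\right) = 66566616293$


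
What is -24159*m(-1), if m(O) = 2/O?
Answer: 48318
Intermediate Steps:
-24159*m(-1) = -48318/(-1) = -48318*(-1) = -24159*(-2) = 48318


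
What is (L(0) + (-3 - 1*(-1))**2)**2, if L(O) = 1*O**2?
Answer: 16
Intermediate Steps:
L(O) = O**2
(L(0) + (-3 - 1*(-1))**2)**2 = (0**2 + (-3 - 1*(-1))**2)**2 = (0 + (-3 + 1)**2)**2 = (0 + (-2)**2)**2 = (0 + 4)**2 = 4**2 = 16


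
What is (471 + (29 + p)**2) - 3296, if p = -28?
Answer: -2824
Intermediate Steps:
(471 + (29 + p)**2) - 3296 = (471 + (29 - 28)**2) - 3296 = (471 + 1**2) - 3296 = (471 + 1) - 3296 = 472 - 3296 = -2824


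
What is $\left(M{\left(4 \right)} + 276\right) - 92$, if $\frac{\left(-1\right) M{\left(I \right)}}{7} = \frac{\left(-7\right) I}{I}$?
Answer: $233$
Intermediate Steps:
$M{\left(I \right)} = 49$ ($M{\left(I \right)} = - 7 \frac{\left(-7\right) I}{I} = \left(-7\right) \left(-7\right) = 49$)
$\left(M{\left(4 \right)} + 276\right) - 92 = \left(49 + 276\right) - 92 = 325 - 92 = 233$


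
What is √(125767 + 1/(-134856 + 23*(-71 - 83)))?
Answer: √2408941923273470/138398 ≈ 354.64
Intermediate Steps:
√(125767 + 1/(-134856 + 23*(-71 - 83))) = √(125767 + 1/(-134856 + 23*(-154))) = √(125767 + 1/(-134856 - 3542)) = √(125767 + 1/(-138398)) = √(125767 - 1/138398) = √(17405901265/138398) = √2408941923273470/138398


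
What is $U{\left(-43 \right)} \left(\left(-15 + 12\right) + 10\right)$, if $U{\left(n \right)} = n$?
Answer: $-301$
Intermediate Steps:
$U{\left(-43 \right)} \left(\left(-15 + 12\right) + 10\right) = - 43 \left(\left(-15 + 12\right) + 10\right) = - 43 \left(-3 + 10\right) = \left(-43\right) 7 = -301$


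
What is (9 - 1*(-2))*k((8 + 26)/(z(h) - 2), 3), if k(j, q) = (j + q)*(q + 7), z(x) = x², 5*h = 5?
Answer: -3410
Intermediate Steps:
h = 1 (h = (⅕)*5 = 1)
k(j, q) = (7 + q)*(j + q) (k(j, q) = (j + q)*(7 + q) = (7 + q)*(j + q))
(9 - 1*(-2))*k((8 + 26)/(z(h) - 2), 3) = (9 - 1*(-2))*(3² + 7*((8 + 26)/(1² - 2)) + 7*3 + ((8 + 26)/(1² - 2))*3) = (9 + 2)*(9 + 7*(34/(1 - 2)) + 21 + (34/(1 - 2))*3) = 11*(9 + 7*(34/(-1)) + 21 + (34/(-1))*3) = 11*(9 + 7*(34*(-1)) + 21 + (34*(-1))*3) = 11*(9 + 7*(-34) + 21 - 34*3) = 11*(9 - 238 + 21 - 102) = 11*(-310) = -3410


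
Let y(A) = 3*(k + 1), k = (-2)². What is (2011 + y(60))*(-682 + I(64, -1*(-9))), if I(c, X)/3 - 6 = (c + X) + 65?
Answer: -506500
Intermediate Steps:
k = 4
I(c, X) = 213 + 3*X + 3*c (I(c, X) = 18 + 3*((c + X) + 65) = 18 + 3*((X + c) + 65) = 18 + 3*(65 + X + c) = 18 + (195 + 3*X + 3*c) = 213 + 3*X + 3*c)
y(A) = 15 (y(A) = 3*(4 + 1) = 3*5 = 15)
(2011 + y(60))*(-682 + I(64, -1*(-9))) = (2011 + 15)*(-682 + (213 + 3*(-1*(-9)) + 3*64)) = 2026*(-682 + (213 + 3*9 + 192)) = 2026*(-682 + (213 + 27 + 192)) = 2026*(-682 + 432) = 2026*(-250) = -506500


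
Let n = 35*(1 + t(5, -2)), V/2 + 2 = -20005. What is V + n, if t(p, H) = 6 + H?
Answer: -39839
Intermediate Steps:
V = -40014 (V = -4 + 2*(-20005) = -4 - 40010 = -40014)
n = 175 (n = 35*(1 + (6 - 2)) = 35*(1 + 4) = 35*5 = 175)
V + n = -40014 + 175 = -39839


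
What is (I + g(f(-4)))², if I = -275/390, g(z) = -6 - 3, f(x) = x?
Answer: 573049/6084 ≈ 94.189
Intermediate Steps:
g(z) = -9
I = -55/78 (I = -275*1/390 = -55/78 ≈ -0.70513)
(I + g(f(-4)))² = (-55/78 - 9)² = (-757/78)² = 573049/6084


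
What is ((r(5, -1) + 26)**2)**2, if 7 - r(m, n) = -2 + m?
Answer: 810000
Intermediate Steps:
r(m, n) = 9 - m (r(m, n) = 7 - (-2 + m) = 7 + (2 - m) = 9 - m)
((r(5, -1) + 26)**2)**2 = (((9 - 1*5) + 26)**2)**2 = (((9 - 5) + 26)**2)**2 = ((4 + 26)**2)**2 = (30**2)**2 = 900**2 = 810000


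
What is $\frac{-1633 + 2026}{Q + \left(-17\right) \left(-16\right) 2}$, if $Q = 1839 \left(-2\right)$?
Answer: $- \frac{393}{3134} \approx -0.1254$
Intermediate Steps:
$Q = -3678$
$\frac{-1633 + 2026}{Q + \left(-17\right) \left(-16\right) 2} = \frac{-1633 + 2026}{-3678 + \left(-17\right) \left(-16\right) 2} = \frac{393}{-3678 + 272 \cdot 2} = \frac{393}{-3678 + 544} = \frac{393}{-3134} = 393 \left(- \frac{1}{3134}\right) = - \frac{393}{3134}$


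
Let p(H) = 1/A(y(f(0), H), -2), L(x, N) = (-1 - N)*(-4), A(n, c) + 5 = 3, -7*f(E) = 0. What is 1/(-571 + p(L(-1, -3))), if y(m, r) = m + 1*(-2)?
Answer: -2/1143 ≈ -0.0017498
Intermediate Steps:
f(E) = 0 (f(E) = -⅐*0 = 0)
y(m, r) = -2 + m (y(m, r) = m - 2 = -2 + m)
A(n, c) = -2 (A(n, c) = -5 + 3 = -2)
L(x, N) = 4 + 4*N
p(H) = -½ (p(H) = 1/(-2) = -½)
1/(-571 + p(L(-1, -3))) = 1/(-571 - ½) = 1/(-1143/2) = -2/1143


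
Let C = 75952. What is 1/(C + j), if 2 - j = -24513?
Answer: 1/100467 ≈ 9.9535e-6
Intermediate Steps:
j = 24515 (j = 2 - 1*(-24513) = 2 + 24513 = 24515)
1/(C + j) = 1/(75952 + 24515) = 1/100467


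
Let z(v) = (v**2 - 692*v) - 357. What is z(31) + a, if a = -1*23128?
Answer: -43976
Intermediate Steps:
z(v) = -357 + v**2 - 692*v
a = -23128
z(31) + a = (-357 + 31**2 - 692*31) - 23128 = (-357 + 961 - 21452) - 23128 = -20848 - 23128 = -43976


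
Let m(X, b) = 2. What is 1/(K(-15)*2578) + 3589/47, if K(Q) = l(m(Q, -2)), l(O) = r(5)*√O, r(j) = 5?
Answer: 3589/47 + √2/25780 ≈ 76.362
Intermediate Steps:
l(O) = 5*√O
K(Q) = 5*√2
1/(K(-15)*2578) + 3589/47 = 1/((5*√2)*2578) + 3589/47 = (√2/10)*(1/2578) + 3589*(1/47) = √2/25780 + 3589/47 = 3589/47 + √2/25780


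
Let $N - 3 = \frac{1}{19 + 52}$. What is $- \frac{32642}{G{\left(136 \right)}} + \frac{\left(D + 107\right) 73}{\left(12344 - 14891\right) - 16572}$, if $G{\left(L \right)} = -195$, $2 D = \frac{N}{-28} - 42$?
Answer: $\frac{137582622321}{823519060} \approx 167.07$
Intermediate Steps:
$N = \frac{214}{71}$ ($N = 3 + \frac{1}{19 + 52} = 3 + \frac{1}{71} = \frac{214}{71} \approx 3.0141$)
$D = - \frac{41855}{1988}$ ($D = \frac{\frac{214}{71 \left(-28\right)} - 42}{2} = \frac{\frac{214}{71} \left(- \frac{1}{28}\right) - 42}{2} = \frac{- \frac{107}{994} - 42}{2} = \frac{1}{2} \left(- \frac{41855}{994}\right) = - \frac{41855}{1988} \approx -21.054$)
$- \frac{32642}{G{\left(136 \right)}} + \frac{\left(D + 107\right) 73}{\left(12344 - 14891\right) - 16572} = - \frac{32642}{-195} + \frac{\left(- \frac{41855}{1988} + 107\right) 73}{\left(12344 - 14891\right) - 16572} = \left(-32642\right) \left(- \frac{1}{195}\right) + \frac{\frac{170861}{1988} \cdot 73}{-2547 - 16572} = \frac{32642}{195} + \frac{12472853}{1988 \left(-19119\right)} = \frac{32642}{195} + \frac{12472853}{1988} \left(- \frac{1}{19119}\right) = \frac{32642}{195} - \frac{12472853}{38008572} = \frac{137582622321}{823519060}$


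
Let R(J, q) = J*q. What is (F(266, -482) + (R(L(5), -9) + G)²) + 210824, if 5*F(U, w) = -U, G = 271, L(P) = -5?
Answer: 1553134/5 ≈ 3.1063e+5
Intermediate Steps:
F(U, w) = -U/5 (F(U, w) = (-U)/5 = -U/5)
(F(266, -482) + (R(L(5), -9) + G)²) + 210824 = (-⅕*266 + (-5*(-9) + 271)²) + 210824 = (-266/5 + (45 + 271)²) + 210824 = (-266/5 + 316²) + 210824 = (-266/5 + 99856) + 210824 = 499014/5 + 210824 = 1553134/5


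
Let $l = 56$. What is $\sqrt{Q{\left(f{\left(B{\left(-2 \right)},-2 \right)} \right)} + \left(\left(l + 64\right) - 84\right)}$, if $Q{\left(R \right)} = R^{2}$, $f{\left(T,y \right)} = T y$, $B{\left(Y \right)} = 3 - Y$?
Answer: $2 \sqrt{34} \approx 11.662$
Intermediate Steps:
$\sqrt{Q{\left(f{\left(B{\left(-2 \right)},-2 \right)} \right)} + \left(\left(l + 64\right) - 84\right)} = \sqrt{\left(\left(3 - -2\right) \left(-2\right)\right)^{2} + \left(\left(56 + 64\right) - 84\right)} = \sqrt{\left(\left(3 + 2\right) \left(-2\right)\right)^{2} + \left(120 - 84\right)} = \sqrt{\left(5 \left(-2\right)\right)^{2} + 36} = \sqrt{\left(-10\right)^{2} + 36} = \sqrt{100 + 36} = \sqrt{136} = 2 \sqrt{34}$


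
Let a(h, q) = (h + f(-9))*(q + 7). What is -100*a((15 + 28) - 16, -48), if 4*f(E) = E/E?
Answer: 111725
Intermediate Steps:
f(E) = 1/4 (f(E) = (E/E)/4 = (1/4)*1 = 1/4)
a(h, q) = (7 + q)*(1/4 + h) (a(h, q) = (h + 1/4)*(q + 7) = (1/4 + h)*(7 + q) = (7 + q)*(1/4 + h))
-100*a((15 + 28) - 16, -48) = -100*(7/4 + 7*((15 + 28) - 16) + (1/4)*(-48) + ((15 + 28) - 16)*(-48)) = -100*(7/4 + 7*(43 - 16) - 12 + (43 - 16)*(-48)) = -100*(7/4 + 7*27 - 12 + 27*(-48)) = -100*(7/4 + 189 - 12 - 1296) = -100*(-4469/4) = 111725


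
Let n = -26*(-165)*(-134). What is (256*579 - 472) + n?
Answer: -427108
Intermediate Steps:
n = -574860 (n = 4290*(-134) = -574860)
(256*579 - 472) + n = (256*579 - 472) - 574860 = (148224 - 472) - 574860 = 147752 - 574860 = -427108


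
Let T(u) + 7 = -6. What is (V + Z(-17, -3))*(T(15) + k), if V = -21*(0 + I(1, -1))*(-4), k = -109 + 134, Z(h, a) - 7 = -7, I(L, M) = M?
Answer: -1008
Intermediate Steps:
T(u) = -13 (T(u) = -7 - 6 = -13)
Z(h, a) = 0 (Z(h, a) = 7 - 7 = 0)
k = 25
V = -84 (V = -21*(0 - 1)*(-4) = -(-21)*(-4) = -21*4 = -84)
(V + Z(-17, -3))*(T(15) + k) = (-84 + 0)*(-13 + 25) = -84*12 = -1008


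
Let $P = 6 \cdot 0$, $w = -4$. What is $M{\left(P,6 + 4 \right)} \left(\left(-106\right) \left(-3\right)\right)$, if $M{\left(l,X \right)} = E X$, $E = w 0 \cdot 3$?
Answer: $0$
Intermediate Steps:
$P = 0$
$E = 0$ ($E = \left(-4\right) 0 \cdot 3 = 0 \cdot 3 = 0$)
$M{\left(l,X \right)} = 0$ ($M{\left(l,X \right)} = 0 X = 0$)
$M{\left(P,6 + 4 \right)} \left(\left(-106\right) \left(-3\right)\right) = 0 \left(\left(-106\right) \left(-3\right)\right) = 0 \cdot 318 = 0$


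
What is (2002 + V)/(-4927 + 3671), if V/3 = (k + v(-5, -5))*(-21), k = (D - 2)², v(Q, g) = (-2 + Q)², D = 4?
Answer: 1337/1256 ≈ 1.0645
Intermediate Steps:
k = 4 (k = (4 - 2)² = 2² = 4)
V = -3339 (V = 3*((4 + (-2 - 5)²)*(-21)) = 3*((4 + (-7)²)*(-21)) = 3*((4 + 49)*(-21)) = 3*(53*(-21)) = 3*(-1113) = -3339)
(2002 + V)/(-4927 + 3671) = (2002 - 3339)/(-4927 + 3671) = -1337/(-1256) = -1337*(-1/1256) = 1337/1256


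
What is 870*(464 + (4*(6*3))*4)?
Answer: 654240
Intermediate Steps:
870*(464 + (4*(6*3))*4) = 870*(464 + (4*18)*4) = 870*(464 + 72*4) = 870*(464 + 288) = 870*752 = 654240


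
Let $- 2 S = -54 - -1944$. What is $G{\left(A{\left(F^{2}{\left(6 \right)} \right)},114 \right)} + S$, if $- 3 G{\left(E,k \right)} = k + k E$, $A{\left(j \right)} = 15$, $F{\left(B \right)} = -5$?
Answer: $-1553$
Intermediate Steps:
$G{\left(E,k \right)} = - \frac{k}{3} - \frac{E k}{3}$ ($G{\left(E,k \right)} = - \frac{k + k E}{3} = - \frac{k + E k}{3} = - \frac{k}{3} - \frac{E k}{3}$)
$S = -945$ ($S = - \frac{-54 - -1944}{2} = - \frac{-54 + 1944}{2} = \left(- \frac{1}{2}\right) 1890 = -945$)
$G{\left(A{\left(F^{2}{\left(6 \right)} \right)},114 \right)} + S = \left(- \frac{1}{3}\right) 114 \left(1 + 15\right) - 945 = \left(- \frac{1}{3}\right) 114 \cdot 16 - 945 = -608 - 945 = -1553$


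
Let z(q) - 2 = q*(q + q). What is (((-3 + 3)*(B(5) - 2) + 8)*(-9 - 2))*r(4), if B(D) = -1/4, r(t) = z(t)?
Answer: -2992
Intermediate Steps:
z(q) = 2 + 2*q**2 (z(q) = 2 + q*(q + q) = 2 + q*(2*q) = 2 + 2*q**2)
r(t) = 2 + 2*t**2
B(D) = -1/4 (B(D) = -1*1/4 = -1/4)
(((-3 + 3)*(B(5) - 2) + 8)*(-9 - 2))*r(4) = (((-3 + 3)*(-1/4 - 2) + 8)*(-9 - 2))*(2 + 2*4**2) = ((0*(-9/4) + 8)*(-11))*(2 + 2*16) = ((0 + 8)*(-11))*(2 + 32) = (8*(-11))*34 = -88*34 = -2992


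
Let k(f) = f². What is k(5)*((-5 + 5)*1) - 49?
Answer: -49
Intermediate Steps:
k(5)*((-5 + 5)*1) - 49 = 5²*((-5 + 5)*1) - 49 = 25*(0*1) - 49 = 25*0 - 49 = 0 - 49 = -49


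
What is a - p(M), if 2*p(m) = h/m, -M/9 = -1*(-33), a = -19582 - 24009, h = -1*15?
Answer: -8631023/198 ≈ -43591.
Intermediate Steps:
h = -15
a = -43591
M = -297 (M = -(-9)*(-33) = -9*33 = -297)
p(m) = -15/(2*m) (p(m) = (-15/m)/2 = -15/(2*m))
a - p(M) = -43591 - (-15)/(2*(-297)) = -43591 - (-15)*(-1)/(2*297) = -43591 - 1*5/198 = -43591 - 5/198 = -8631023/198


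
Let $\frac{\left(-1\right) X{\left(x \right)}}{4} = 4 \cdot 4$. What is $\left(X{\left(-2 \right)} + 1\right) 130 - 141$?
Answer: $-8331$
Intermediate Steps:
$X{\left(x \right)} = -64$ ($X{\left(x \right)} = - 4 \cdot 4 \cdot 4 = \left(-4\right) 16 = -64$)
$\left(X{\left(-2 \right)} + 1\right) 130 - 141 = \left(-64 + 1\right) 130 - 141 = \left(-63\right) 130 - 141 = -8190 - 141 = -8331$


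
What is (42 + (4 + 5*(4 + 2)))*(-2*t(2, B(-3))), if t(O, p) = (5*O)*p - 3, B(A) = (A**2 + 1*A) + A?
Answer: -4104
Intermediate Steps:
B(A) = A**2 + 2*A (B(A) = (A**2 + A) + A = (A + A**2) + A = A**2 + 2*A)
t(O, p) = -3 + 5*O*p (t(O, p) = 5*O*p - 3 = -3 + 5*O*p)
(42 + (4 + 5*(4 + 2)))*(-2*t(2, B(-3))) = (42 + (4 + 5*(4 + 2)))*(-2*(-3 + 5*2*(-3*(2 - 3)))) = (42 + (4 + 5*6))*(-2*(-3 + 5*2*(-3*(-1)))) = (42 + (4 + 30))*(-2*(-3 + 5*2*3)) = (42 + 34)*(-2*(-3 + 30)) = 76*(-2*27) = 76*(-54) = -4104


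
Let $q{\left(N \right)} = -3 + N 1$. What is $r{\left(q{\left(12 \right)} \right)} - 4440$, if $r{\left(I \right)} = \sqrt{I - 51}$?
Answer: $-4440 + i \sqrt{42} \approx -4440.0 + 6.4807 i$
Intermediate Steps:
$q{\left(N \right)} = -3 + N$
$r{\left(I \right)} = \sqrt{-51 + I}$
$r{\left(q{\left(12 \right)} \right)} - 4440 = \sqrt{-51 + \left(-3 + 12\right)} - 4440 = \sqrt{-51 + 9} - 4440 = \sqrt{-42} - 4440 = i \sqrt{42} - 4440 = -4440 + i \sqrt{42}$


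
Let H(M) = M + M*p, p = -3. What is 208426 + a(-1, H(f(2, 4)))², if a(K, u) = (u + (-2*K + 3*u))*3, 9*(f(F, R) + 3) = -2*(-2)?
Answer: 1916638/9 ≈ 2.1296e+5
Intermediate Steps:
f(F, R) = -23/9 (f(F, R) = -3 + (-2*(-2))/9 = -3 + (⅑)*4 = -3 + 4/9 = -23/9)
H(M) = -2*M (H(M) = M + M*(-3) = M - 3*M = -2*M)
a(K, u) = -6*K + 12*u (a(K, u) = (-2*K + 4*u)*3 = -6*K + 12*u)
208426 + a(-1, H(f(2, 4)))² = 208426 + (-6*(-1) + 12*(-2*(-23/9)))² = 208426 + (6 + 12*(46/9))² = 208426 + (6 + 184/3)² = 208426 + (202/3)² = 208426 + 40804/9 = 1916638/9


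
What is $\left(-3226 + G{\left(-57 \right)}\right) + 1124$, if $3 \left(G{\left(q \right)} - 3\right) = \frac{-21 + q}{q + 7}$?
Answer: $- \frac{52462}{25} \approx -2098.5$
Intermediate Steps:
$G{\left(q \right)} = 3 + \frac{-21 + q}{3 \left(7 + q\right)}$ ($G{\left(q \right)} = 3 + \frac{\left(-21 + q\right) \frac{1}{q + 7}}{3} = 3 + \frac{\left(-21 + q\right) \frac{1}{7 + q}}{3} = 3 + \frac{\frac{1}{7 + q} \left(-21 + q\right)}{3} = 3 + \frac{-21 + q}{3 \left(7 + q\right)}$)
$\left(-3226 + G{\left(-57 \right)}\right) + 1124 = \left(-3226 + \frac{2 \left(21 + 5 \left(-57\right)\right)}{3 \left(7 - 57\right)}\right) + 1124 = \left(-3226 + \frac{2 \left(21 - 285\right)}{3 \left(-50\right)}\right) + 1124 = \left(-3226 + \frac{2}{3} \left(- \frac{1}{50}\right) \left(-264\right)\right) + 1124 = \left(-3226 + \frac{88}{25}\right) + 1124 = - \frac{80562}{25} + 1124 = - \frac{52462}{25}$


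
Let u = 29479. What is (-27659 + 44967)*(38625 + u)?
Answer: 1178744032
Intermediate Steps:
(-27659 + 44967)*(38625 + u) = (-27659 + 44967)*(38625 + 29479) = 17308*68104 = 1178744032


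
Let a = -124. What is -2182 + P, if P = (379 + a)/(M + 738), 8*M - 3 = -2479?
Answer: -1869464/857 ≈ -2181.4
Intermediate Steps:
M = -619/2 (M = 3/8 + (⅛)*(-2479) = 3/8 - 2479/8 = -619/2 ≈ -309.50)
P = 510/857 (P = (379 - 124)/(-619/2 + 738) = 255/(857/2) = 255*(2/857) = 510/857 ≈ 0.59510)
-2182 + P = -2182 + 510/857 = -1869464/857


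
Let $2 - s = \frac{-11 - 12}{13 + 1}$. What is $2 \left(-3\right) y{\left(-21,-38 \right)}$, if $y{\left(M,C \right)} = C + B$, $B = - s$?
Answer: $\frac{1749}{7} \approx 249.86$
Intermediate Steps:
$s = \frac{51}{14}$ ($s = 2 - \frac{-11 - 12}{13 + 1} = 2 - - \frac{23}{14} = 2 + \frac{23}{14} = \frac{51}{14} \approx 3.6429$)
$B = - \frac{51}{14}$ ($B = \left(-1\right) \frac{51}{14} = - \frac{51}{14} \approx -3.6429$)
$y{\left(M,C \right)} = - \frac{51}{14} + C$ ($y{\left(M,C \right)} = C - \frac{51}{14} = - \frac{51}{14} + C$)
$2 \left(-3\right) y{\left(-21,-38 \right)} = 2 \left(-3\right) \left(- \frac{51}{14} - 38\right) = \left(-6\right) \left(- \frac{583}{14}\right) = \frac{1749}{7}$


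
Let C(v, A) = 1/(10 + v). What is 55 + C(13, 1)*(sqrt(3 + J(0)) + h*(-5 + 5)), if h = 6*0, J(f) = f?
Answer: 55 + sqrt(3)/23 ≈ 55.075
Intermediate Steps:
h = 0
55 + C(13, 1)*(sqrt(3 + J(0)) + h*(-5 + 5)) = 55 + (sqrt(3 + 0) + 0*(-5 + 5))/(10 + 13) = 55 + (sqrt(3) + 0*0)/23 = 55 + (sqrt(3) + 0)/23 = 55 + sqrt(3)/23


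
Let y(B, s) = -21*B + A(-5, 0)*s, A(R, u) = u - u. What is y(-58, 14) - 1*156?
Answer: 1062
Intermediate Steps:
A(R, u) = 0
y(B, s) = -21*B (y(B, s) = -21*B + 0*s = -21*B + 0 = -21*B)
y(-58, 14) - 1*156 = -21*(-58) - 1*156 = 1218 - 156 = 1062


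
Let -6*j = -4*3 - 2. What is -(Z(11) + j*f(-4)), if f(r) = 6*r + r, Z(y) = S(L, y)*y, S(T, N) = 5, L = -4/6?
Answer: 31/3 ≈ 10.333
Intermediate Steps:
L = -⅔ (L = -4*⅙ = -⅔ ≈ -0.66667)
j = 7/3 (j = -(-4*3 - 2)/6 = -(-12 - 2)/6 = -⅙*(-14) = 7/3 ≈ 2.3333)
Z(y) = 5*y
f(r) = 7*r
-(Z(11) + j*f(-4)) = -(5*11 + 7*(7*(-4))/3) = -(55 + (7/3)*(-28)) = -(55 - 196/3) = -1*(-31/3) = 31/3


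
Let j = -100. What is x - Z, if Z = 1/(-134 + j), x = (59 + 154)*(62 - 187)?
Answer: -6230249/234 ≈ -26625.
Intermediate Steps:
x = -26625 (x = 213*(-125) = -26625)
Z = -1/234 (Z = 1/(-134 - 100) = 1/(-234) = -1/234 ≈ -0.0042735)
x - Z = -26625 - 1*(-1/234) = -26625 + 1/234 = -6230249/234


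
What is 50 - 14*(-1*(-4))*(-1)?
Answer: 106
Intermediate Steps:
50 - 14*(-1*(-4))*(-1) = 50 - 56*(-1) = 50 - 14*(-4) = 50 + 56 = 106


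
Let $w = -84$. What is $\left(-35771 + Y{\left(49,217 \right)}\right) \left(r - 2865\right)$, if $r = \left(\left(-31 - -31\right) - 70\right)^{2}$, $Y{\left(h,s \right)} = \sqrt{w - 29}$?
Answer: $-72793985 + 2035 i \sqrt{113} \approx -7.2794 \cdot 10^{7} + 21632.0 i$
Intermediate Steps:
$Y{\left(h,s \right)} = i \sqrt{113}$ ($Y{\left(h,s \right)} = \sqrt{-84 - 29} = \sqrt{-113} = i \sqrt{113}$)
$r = 4900$ ($r = \left(\left(-31 + 31\right) - 70\right)^{2} = \left(0 - 70\right)^{2} = \left(-70\right)^{2} = 4900$)
$\left(-35771 + Y{\left(49,217 \right)}\right) \left(r - 2865\right) = \left(-35771 + i \sqrt{113}\right) \left(4900 - 2865\right) = \left(-35771 + i \sqrt{113}\right) 2035 = -72793985 + 2035 i \sqrt{113}$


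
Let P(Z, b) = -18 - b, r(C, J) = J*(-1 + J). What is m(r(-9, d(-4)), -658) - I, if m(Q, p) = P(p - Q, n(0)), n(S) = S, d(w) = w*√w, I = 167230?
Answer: -167248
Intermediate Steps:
d(w) = w^(3/2)
m(Q, p) = -18 (m(Q, p) = -18 - 1*0 = -18 + 0 = -18)
m(r(-9, d(-4)), -658) - I = -18 - 1*167230 = -18 - 167230 = -167248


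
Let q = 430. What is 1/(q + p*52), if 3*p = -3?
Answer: 1/378 ≈ 0.0026455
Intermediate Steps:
p = -1 (p = (⅓)*(-3) = -1)
1/(q + p*52) = 1/(430 - 1*52) = 1/(430 - 52) = 1/378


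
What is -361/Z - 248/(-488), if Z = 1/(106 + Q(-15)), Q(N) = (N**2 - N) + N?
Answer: -7288920/61 ≈ -1.1949e+5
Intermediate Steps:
Q(N) = N**2
Z = 1/331 (Z = 1/(106 + (-15)**2) = 1/(106 + 225) = 1/331 ≈ 0.0030211)
-361/Z - 248/(-488) = -361/1/331 - 248/(-488) = -361*331 - 248*(-1/488) = -119491 + 31/61 = -7288920/61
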